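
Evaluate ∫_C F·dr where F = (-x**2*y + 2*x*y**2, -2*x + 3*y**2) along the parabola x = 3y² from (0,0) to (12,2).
-4280/7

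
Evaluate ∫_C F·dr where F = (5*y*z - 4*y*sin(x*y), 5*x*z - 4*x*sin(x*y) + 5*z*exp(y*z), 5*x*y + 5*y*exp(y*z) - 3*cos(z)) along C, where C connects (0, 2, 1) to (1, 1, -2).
-5*exp(2) - 14 + 5*exp(-2) + 4*cos(1) + 3*sin(1) + 3*sin(2)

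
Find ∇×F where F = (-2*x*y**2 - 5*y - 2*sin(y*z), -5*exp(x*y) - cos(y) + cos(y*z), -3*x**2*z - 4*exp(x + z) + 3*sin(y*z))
(y*sin(y*z) + 3*z*cos(y*z), 6*x*z - 2*y*cos(y*z) + 4*exp(x + z), 4*x*y - 5*y*exp(x*y) + 2*z*cos(y*z) + 5)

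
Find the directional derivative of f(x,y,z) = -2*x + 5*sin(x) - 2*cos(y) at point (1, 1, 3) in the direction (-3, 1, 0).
sqrt(10)*(-15*cos(1) + 2*sin(1) + 6)/10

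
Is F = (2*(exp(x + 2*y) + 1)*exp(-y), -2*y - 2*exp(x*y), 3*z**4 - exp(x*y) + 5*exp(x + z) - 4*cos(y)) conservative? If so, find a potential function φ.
No, ∇×F = (-x*exp(x*y) + 4*sin(y), y*exp(x*y) - 5*exp(x + z), -2*y*exp(x*y) - 2*exp(x + y) + 2*exp(-y)) ≠ 0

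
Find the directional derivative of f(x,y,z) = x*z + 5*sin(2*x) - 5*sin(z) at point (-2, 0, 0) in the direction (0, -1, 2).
-14*sqrt(5)/5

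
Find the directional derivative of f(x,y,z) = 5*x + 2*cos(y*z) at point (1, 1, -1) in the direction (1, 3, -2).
5*sqrt(14)*(1 - 2*sin(1))/14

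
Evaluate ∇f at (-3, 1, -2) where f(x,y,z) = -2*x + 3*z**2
(-2, 0, -12)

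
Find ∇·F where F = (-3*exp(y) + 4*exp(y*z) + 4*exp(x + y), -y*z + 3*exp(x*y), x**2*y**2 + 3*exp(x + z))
3*x*exp(x*y) - z + 4*exp(x + y) + 3*exp(x + z)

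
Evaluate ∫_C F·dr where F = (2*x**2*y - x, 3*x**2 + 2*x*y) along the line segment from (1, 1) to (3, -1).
-34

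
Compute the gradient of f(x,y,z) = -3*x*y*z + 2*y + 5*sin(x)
(-3*y*z + 5*cos(x), -3*x*z + 2, -3*x*y)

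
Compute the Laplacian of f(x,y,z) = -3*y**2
-6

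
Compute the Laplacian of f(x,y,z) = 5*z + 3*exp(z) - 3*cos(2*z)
3*exp(z) + 12*cos(2*z)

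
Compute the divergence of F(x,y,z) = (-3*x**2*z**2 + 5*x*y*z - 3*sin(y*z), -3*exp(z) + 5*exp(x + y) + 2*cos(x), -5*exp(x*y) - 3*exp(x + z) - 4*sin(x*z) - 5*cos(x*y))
-6*x*z**2 - 4*x*cos(x*z) + 5*y*z + 5*exp(x + y) - 3*exp(x + z)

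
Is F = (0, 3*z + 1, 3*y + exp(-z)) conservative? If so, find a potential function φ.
Yes, F is conservative. φ = 3*y*z + y - exp(-z)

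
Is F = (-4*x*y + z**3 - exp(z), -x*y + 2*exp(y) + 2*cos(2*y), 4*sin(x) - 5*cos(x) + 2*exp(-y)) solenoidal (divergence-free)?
No, ∇·F = -x - 4*y + 2*exp(y) - 4*sin(2*y)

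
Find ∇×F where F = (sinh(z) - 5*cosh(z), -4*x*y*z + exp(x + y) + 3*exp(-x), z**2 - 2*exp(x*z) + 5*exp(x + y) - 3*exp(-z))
(4*x*y + 5*exp(x + y), 2*z*exp(x*z) - 5*exp(x + y) - 5*sinh(z) + cosh(z), -4*y*z + exp(x + y) - 3*exp(-x))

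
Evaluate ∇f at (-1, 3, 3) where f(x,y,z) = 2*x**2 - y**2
(-4, -6, 0)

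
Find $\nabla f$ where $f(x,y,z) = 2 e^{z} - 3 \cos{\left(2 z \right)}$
(0, 0, 2*exp(z) + 6*sin(2*z))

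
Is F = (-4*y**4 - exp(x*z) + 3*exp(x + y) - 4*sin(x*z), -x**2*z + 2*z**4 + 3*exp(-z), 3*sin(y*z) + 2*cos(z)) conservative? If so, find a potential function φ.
No, ∇×F = (x**2 - 8*z**3 + 3*z*cos(y*z) + 3*exp(-z), -x*(exp(x*z) + 4*cos(x*z)), -2*x*z + 16*y**3 - 3*exp(x + y)) ≠ 0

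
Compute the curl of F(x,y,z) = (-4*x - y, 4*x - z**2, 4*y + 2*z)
(2*z + 4, 0, 5)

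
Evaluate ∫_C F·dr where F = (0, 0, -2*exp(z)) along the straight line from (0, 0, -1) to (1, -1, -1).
0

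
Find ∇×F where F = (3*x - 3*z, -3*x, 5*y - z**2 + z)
(5, -3, -3)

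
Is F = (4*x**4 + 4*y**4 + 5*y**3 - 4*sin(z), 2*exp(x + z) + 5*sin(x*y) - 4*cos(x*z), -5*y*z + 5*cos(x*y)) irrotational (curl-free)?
No, ∇×F = (-5*x*sin(x*y) - 4*x*sin(x*z) - 5*z - 2*exp(x + z), 5*y*sin(x*y) - 4*cos(z), -16*y**3 - 15*y**2 + 5*y*cos(x*y) + 4*z*sin(x*z) + 2*exp(x + z))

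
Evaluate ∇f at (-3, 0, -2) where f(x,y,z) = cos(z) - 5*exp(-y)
(0, 5, sin(2))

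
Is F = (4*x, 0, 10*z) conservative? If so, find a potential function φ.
Yes, F is conservative. φ = 2*x**2 + 5*z**2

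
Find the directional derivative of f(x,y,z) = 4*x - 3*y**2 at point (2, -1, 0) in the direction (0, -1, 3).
-3*sqrt(10)/5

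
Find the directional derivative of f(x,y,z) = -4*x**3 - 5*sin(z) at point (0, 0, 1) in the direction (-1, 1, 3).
-15*sqrt(11)*cos(1)/11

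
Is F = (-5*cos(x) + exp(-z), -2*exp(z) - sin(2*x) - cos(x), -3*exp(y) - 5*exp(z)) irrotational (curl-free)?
No, ∇×F = (-3*exp(y) + 2*exp(z), -exp(-z), sin(x) - 2*cos(2*x))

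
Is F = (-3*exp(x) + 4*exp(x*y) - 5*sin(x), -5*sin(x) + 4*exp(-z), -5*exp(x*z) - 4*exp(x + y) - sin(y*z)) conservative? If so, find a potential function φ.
No, ∇×F = (-z*cos(y*z) - 4*exp(x + y) + 4*exp(-z), 5*z*exp(x*z) + 4*exp(x + y), -4*x*exp(x*y) - 5*cos(x)) ≠ 0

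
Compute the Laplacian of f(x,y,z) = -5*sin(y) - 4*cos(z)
5*sin(y) + 4*cos(z)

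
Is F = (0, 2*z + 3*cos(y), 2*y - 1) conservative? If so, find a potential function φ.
Yes, F is conservative. φ = 2*y*z - z + 3*sin(y)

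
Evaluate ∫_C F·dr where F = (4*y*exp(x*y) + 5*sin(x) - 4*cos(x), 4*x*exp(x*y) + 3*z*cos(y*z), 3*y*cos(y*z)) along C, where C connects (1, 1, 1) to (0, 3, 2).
-4*E - 1 + 3*sin(6) + sin(1) + 5*cos(1)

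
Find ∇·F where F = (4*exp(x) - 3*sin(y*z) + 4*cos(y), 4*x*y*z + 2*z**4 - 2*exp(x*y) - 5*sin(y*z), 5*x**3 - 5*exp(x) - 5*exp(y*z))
4*x*z - 2*x*exp(x*y) - 5*y*exp(y*z) - 5*z*cos(y*z) + 4*exp(x)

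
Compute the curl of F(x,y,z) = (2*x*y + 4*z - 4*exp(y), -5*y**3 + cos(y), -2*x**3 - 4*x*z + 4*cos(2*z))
(0, 6*x**2 + 4*z + 4, -2*x + 4*exp(y))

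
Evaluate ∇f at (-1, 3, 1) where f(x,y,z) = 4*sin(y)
(0, 4*cos(3), 0)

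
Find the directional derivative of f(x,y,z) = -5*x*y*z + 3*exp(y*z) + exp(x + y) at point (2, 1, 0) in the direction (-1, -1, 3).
sqrt(11)*(-2*exp(3) - 21)/11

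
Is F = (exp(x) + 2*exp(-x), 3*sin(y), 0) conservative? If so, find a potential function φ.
Yes, F is conservative. φ = exp(x) - 3*cos(y) - 2*exp(-x)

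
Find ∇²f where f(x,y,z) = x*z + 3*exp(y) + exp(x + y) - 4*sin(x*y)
4*x**2*sin(x*y) + 4*y**2*sin(x*y) + 3*exp(y) + 2*exp(x + y)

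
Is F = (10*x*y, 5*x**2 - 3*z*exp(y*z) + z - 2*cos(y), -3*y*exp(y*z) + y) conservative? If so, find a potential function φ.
Yes, F is conservative. φ = 5*x**2*y + y*z - 3*exp(y*z) - 2*sin(y)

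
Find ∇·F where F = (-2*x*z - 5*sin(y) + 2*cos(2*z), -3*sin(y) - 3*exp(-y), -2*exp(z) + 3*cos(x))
-2*z - 2*exp(z) - 3*cos(y) + 3*exp(-y)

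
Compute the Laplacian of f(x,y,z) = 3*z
0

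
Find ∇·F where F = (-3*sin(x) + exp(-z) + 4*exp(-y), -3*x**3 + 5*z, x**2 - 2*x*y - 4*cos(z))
4*sin(z) - 3*cos(x)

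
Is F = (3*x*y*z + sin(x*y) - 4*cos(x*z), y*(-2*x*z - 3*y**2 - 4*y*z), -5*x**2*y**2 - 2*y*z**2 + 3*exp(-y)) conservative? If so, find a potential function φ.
No, ∇×F = ((2*(-5*x**2*y + y*(x + 2*y) - z**2)*exp(y) - 3)*exp(-y), x*(10*y**2 + 3*y + 4*sin(x*z)), -3*x*z - x*cos(x*y) - 2*y*z) ≠ 0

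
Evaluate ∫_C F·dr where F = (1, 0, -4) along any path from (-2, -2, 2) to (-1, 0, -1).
13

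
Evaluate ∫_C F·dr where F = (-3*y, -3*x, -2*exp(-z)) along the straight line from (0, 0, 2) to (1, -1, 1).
-2*exp(-2) + 2*exp(-1) + 3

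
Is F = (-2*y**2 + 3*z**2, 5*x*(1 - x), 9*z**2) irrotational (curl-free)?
No, ∇×F = (0, 6*z, -10*x + 4*y + 5)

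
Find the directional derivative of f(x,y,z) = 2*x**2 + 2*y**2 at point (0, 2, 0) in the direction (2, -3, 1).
-12*sqrt(14)/7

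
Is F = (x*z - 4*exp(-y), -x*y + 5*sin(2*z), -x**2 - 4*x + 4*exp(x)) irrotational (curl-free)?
No, ∇×F = (-10*cos(2*z), 3*x - 4*exp(x) + 4, -y - 4*exp(-y))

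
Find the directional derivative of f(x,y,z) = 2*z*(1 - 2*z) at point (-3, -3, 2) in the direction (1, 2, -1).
7*sqrt(6)/3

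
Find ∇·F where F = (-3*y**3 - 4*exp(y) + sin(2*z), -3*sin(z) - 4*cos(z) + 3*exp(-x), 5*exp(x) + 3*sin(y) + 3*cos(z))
-3*sin(z)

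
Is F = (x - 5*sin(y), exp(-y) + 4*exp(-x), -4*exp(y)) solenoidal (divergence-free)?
No, ∇·F = 1 - exp(-y)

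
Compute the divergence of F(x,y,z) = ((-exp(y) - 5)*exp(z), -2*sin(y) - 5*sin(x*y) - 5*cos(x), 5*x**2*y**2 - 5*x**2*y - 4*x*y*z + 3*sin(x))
-4*x*y - 5*x*cos(x*y) - 2*cos(y)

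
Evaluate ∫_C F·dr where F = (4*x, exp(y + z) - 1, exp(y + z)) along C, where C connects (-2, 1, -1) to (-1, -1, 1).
-4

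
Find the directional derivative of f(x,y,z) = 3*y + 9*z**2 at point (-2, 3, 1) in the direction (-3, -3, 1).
9*sqrt(19)/19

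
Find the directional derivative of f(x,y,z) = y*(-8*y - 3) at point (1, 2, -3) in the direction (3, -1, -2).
5*sqrt(14)/2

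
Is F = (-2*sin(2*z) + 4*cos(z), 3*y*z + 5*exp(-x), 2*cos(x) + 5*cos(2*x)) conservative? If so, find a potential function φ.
No, ∇×F = (-3*y, 2*sin(x) + 10*sin(2*x) - 4*sin(z) - 4*cos(2*z), -5*exp(-x)) ≠ 0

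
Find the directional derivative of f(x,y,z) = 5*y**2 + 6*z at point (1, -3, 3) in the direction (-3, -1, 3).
48*sqrt(19)/19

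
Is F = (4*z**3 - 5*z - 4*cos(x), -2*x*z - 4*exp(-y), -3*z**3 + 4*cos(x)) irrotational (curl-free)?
No, ∇×F = (2*x, 12*z**2 + 4*sin(x) - 5, -2*z)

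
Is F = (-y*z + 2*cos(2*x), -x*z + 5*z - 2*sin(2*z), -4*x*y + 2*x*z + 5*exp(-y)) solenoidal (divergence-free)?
No, ∇·F = 2*x - 4*sin(2*x)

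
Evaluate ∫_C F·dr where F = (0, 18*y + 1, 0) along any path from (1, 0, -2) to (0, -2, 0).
34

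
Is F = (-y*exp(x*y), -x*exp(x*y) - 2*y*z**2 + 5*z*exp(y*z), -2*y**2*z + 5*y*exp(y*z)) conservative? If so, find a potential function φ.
Yes, F is conservative. φ = -y**2*z**2 - exp(x*y) + 5*exp(y*z)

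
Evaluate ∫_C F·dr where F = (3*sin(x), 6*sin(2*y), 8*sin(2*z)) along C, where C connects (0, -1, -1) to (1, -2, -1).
-3*cos(1) + 3*cos(2) - 3*cos(4) + 3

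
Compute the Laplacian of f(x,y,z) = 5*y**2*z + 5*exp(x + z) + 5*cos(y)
10*z + 10*exp(x + z) - 5*cos(y)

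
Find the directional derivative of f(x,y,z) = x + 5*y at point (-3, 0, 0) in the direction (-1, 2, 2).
3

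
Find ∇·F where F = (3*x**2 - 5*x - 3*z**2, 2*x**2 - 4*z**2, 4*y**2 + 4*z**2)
6*x + 8*z - 5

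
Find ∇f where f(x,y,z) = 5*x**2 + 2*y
(10*x, 2, 0)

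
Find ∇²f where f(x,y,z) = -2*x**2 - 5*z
-4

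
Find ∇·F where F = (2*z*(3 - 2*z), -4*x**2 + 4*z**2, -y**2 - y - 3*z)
-3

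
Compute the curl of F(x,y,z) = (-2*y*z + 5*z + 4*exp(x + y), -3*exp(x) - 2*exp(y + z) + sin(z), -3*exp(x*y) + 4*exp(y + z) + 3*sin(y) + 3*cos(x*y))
(-3*x*exp(x*y) - 3*x*sin(x*y) + 6*exp(y + z) + 3*cos(y) - cos(z), 3*y*exp(x*y) + 3*y*sin(x*y) - 2*y + 5, 2*z - 3*exp(x) - 4*exp(x + y))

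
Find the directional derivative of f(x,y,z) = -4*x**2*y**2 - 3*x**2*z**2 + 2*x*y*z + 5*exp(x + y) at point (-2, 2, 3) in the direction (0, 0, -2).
80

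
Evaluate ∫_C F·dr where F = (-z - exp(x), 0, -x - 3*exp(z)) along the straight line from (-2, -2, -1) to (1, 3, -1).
-E + exp(-2) + 3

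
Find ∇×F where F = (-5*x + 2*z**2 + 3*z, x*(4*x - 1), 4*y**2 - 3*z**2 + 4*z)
(8*y, 4*z + 3, 8*x - 1)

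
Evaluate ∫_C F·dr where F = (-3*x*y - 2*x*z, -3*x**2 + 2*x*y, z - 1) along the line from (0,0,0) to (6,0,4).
-92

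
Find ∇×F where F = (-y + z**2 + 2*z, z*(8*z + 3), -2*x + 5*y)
(2 - 16*z, 2*z + 4, 1)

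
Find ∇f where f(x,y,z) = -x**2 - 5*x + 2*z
(-2*x - 5, 0, 2)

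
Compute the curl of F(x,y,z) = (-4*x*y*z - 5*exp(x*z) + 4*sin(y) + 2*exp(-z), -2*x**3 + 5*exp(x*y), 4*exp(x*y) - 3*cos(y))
(4*x*exp(x*y) + 3*sin(y), -4*x*y - 5*x*exp(x*z) - 4*y*exp(x*y) - 2*exp(-z), -6*x**2 + 4*x*z + 5*y*exp(x*y) - 4*cos(y))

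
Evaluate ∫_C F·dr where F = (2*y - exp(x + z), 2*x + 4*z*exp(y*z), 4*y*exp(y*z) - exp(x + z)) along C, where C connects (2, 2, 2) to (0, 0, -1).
-3*exp(4) - 4 - exp(-1)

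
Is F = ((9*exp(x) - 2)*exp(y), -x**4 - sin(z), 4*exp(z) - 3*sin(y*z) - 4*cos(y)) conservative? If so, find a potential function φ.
No, ∇×F = (-3*z*cos(y*z) + 4*sin(y) + cos(z), 0, -4*x**3 - (9*exp(x) - 2)*exp(y)) ≠ 0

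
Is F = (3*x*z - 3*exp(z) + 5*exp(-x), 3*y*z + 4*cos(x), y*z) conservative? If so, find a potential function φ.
No, ∇×F = (-3*y + z, 3*x - 3*exp(z), -4*sin(x)) ≠ 0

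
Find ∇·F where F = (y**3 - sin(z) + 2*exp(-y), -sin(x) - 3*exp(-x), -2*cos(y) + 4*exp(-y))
0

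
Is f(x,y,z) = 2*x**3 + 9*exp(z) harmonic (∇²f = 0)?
No, ∇²f = 12*x + 9*exp(z)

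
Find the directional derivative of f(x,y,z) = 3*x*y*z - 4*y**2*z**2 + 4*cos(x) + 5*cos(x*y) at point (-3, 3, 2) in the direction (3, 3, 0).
2*sqrt(2)*(-24 + sin(3))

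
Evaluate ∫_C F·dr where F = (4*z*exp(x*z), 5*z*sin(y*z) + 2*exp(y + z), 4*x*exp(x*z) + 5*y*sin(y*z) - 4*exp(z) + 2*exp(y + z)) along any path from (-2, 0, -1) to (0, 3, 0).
2*(1 + (-2 + E)*exp(3))*exp(-1)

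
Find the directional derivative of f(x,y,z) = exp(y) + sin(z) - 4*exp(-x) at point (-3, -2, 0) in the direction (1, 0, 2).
2*sqrt(5)*(1 + 2*exp(3))/5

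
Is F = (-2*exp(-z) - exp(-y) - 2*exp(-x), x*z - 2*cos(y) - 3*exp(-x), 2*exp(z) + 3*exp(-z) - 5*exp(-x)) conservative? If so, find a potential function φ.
No, ∇×F = (-x, 2*exp(-z) - 5*exp(-x), z - exp(-y) + 3*exp(-x)) ≠ 0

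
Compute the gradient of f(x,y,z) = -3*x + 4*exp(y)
(-3, 4*exp(y), 0)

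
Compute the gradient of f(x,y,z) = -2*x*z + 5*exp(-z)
(-2*z, 0, -2*x - 5*exp(-z))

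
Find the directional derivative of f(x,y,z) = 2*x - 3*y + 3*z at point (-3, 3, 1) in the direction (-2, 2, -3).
-19*sqrt(17)/17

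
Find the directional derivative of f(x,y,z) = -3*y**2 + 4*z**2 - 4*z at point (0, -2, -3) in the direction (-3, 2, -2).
80*sqrt(17)/17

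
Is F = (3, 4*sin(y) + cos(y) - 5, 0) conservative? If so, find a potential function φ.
Yes, F is conservative. φ = 3*x - 5*y + sin(y) - 4*cos(y)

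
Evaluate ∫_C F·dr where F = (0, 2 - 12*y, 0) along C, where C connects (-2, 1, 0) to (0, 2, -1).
-16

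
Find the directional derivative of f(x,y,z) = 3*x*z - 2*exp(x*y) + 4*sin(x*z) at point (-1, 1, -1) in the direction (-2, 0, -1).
sqrt(5)*(4 + 3*E*(4*cos(1) + 3))*exp(-1)/5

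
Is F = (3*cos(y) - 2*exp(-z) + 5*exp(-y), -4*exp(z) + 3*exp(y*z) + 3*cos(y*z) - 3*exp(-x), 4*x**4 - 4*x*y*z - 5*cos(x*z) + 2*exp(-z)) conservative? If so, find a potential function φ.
No, ∇×F = (-4*x*z - 3*y*exp(y*z) + 3*y*sin(y*z) + 4*exp(z), -16*x**3 + 4*y*z - 5*z*sin(x*z) + 2*exp(-z), 3*sin(y) + 5*exp(-y) + 3*exp(-x)) ≠ 0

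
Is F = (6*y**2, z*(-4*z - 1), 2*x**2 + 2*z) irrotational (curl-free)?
No, ∇×F = (8*z + 1, -4*x, -12*y)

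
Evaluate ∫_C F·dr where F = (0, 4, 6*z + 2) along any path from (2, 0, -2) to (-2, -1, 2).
4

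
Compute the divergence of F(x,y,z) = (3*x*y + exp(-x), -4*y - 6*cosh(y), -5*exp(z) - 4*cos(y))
3*y - 5*exp(z) - 6*sinh(y) - 4 - exp(-x)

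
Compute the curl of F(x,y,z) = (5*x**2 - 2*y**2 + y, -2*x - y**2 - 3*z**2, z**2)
(6*z, 0, 4*y - 3)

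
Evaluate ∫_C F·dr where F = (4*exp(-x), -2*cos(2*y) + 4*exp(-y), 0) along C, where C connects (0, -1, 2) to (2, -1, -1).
4 - 4*exp(-2)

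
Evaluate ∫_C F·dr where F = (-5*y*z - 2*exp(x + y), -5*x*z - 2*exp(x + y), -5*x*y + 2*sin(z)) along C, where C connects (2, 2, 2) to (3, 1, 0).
2*cos(2) + 38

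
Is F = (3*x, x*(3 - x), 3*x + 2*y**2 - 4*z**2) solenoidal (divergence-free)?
No, ∇·F = 3 - 8*z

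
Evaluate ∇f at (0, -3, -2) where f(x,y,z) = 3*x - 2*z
(3, 0, -2)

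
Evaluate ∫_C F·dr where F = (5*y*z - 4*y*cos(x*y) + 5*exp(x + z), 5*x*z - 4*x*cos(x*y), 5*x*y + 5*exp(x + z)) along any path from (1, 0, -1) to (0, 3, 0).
0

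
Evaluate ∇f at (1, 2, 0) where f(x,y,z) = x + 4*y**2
(1, 16, 0)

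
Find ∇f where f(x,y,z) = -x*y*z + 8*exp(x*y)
(y*(-z + 8*exp(x*y)), x*(-z + 8*exp(x*y)), -x*y)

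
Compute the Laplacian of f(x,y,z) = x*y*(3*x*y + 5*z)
6*x**2 + 6*y**2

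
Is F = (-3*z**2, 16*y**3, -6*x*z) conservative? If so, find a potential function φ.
Yes, F is conservative. φ = -3*x*z**2 + 4*y**4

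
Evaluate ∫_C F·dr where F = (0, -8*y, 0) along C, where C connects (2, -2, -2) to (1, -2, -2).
0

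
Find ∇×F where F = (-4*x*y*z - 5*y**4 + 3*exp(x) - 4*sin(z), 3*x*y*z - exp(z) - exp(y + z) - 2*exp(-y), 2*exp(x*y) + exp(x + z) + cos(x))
(-3*x*y + 2*x*exp(x*y) + exp(z) + exp(y + z), -4*x*y - 2*y*exp(x*y) - exp(x + z) + sin(x) - 4*cos(z), 4*x*z + 20*y**3 + 3*y*z)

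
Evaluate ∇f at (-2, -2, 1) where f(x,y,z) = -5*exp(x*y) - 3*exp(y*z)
(10*exp(4), (-3 + 10*exp(6))*exp(-2), 6*exp(-2))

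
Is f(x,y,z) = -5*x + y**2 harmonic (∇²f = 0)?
No, ∇²f = 2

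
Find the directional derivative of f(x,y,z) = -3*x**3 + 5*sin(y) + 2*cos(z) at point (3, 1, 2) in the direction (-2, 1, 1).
sqrt(6)*(-2*sin(2) + 5*cos(1) + 162)/6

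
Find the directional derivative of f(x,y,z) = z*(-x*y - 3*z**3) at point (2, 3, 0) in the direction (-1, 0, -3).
9*sqrt(10)/5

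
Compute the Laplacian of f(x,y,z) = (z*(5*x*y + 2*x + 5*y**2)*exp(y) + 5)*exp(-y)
10*z + 5*exp(-y)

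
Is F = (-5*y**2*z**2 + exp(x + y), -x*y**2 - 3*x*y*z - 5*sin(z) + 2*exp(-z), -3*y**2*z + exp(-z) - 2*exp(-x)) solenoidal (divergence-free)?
No, ∇·F = -2*x*y - 3*x*z - 3*y**2 + exp(x + y) - exp(-z)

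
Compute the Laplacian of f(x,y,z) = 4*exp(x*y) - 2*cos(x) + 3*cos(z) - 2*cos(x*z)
4*x**2*exp(x*y) + 2*x**2*cos(x*z) + 4*y**2*exp(x*y) + 2*z**2*cos(x*z) + 2*cos(x) - 3*cos(z)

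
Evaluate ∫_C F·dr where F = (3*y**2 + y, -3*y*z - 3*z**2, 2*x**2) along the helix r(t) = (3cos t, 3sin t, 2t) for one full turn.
-90*pi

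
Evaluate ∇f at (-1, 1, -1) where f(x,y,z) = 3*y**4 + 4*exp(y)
(0, 4*E + 12, 0)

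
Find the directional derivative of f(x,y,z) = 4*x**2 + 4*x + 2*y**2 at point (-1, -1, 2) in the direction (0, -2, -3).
8*sqrt(13)/13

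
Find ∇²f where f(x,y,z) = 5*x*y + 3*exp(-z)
3*exp(-z)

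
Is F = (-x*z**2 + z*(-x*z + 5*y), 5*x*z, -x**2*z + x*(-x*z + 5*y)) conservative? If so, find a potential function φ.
Yes, F is conservative. φ = x*z*(-x*z + 5*y)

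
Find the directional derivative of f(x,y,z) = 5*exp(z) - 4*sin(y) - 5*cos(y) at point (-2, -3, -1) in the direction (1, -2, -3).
sqrt(14)*(2*E*(4*cos(3) + 5*sin(3)) - 15)*exp(-1)/14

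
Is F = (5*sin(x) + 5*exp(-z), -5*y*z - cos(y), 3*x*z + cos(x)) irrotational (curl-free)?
No, ∇×F = (5*y, -3*z + sin(x) - 5*exp(-z), 0)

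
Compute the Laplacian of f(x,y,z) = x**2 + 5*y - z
2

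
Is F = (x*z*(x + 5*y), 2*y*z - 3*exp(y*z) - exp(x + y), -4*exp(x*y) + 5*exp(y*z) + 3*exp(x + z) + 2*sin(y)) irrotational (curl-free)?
No, ∇×F = (-4*x*exp(x*y) + 3*y*exp(y*z) - 2*y + 5*z*exp(y*z) + 2*cos(y), x*(x + 5*y) + 4*y*exp(x*y) - 3*exp(x + z), -5*x*z - exp(x + y))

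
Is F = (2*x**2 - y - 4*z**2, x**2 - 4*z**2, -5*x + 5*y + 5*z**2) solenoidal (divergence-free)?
No, ∇·F = 4*x + 10*z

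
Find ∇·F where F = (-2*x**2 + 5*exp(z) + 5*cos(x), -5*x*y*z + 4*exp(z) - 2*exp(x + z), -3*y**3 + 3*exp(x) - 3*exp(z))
-5*x*z - 4*x - 3*exp(z) - 5*sin(x)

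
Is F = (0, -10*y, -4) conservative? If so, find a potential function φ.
Yes, F is conservative. φ = -5*y**2 - 4*z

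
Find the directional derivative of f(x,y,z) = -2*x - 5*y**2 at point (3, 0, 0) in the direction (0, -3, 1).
0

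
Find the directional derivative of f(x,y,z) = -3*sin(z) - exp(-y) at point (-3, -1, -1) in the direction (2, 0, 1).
-3*sqrt(5)*cos(1)/5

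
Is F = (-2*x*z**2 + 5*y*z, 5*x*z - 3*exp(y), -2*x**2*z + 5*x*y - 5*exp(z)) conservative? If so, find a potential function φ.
Yes, F is conservative. φ = -x**2*z**2 + 5*x*y*z - 3*exp(y) - 5*exp(z)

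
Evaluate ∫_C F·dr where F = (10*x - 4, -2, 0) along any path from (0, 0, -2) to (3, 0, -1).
33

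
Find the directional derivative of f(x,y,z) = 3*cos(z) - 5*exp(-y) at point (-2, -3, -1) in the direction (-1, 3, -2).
3*sqrt(14)*(-2*sin(1) + 5*exp(3))/14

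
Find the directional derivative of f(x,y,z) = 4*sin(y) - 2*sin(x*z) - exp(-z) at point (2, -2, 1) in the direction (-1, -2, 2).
2*exp(-1)/3 - 14*cos(2)/3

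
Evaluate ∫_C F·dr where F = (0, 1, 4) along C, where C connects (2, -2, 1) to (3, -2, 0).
-4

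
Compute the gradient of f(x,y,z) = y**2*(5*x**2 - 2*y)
(10*x*y**2, 2*y*(5*x**2 - 3*y), 0)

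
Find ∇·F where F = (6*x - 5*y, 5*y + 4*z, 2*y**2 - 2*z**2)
11 - 4*z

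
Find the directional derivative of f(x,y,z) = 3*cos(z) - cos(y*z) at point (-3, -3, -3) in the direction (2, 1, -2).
-2*sin(3) + sin(9)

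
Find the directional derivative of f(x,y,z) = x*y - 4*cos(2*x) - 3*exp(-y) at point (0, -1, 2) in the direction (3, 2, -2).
3*sqrt(17)*(-1 + 2*E)/17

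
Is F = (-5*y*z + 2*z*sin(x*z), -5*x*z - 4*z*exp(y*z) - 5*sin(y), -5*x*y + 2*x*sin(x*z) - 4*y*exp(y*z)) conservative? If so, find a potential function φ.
Yes, F is conservative. φ = -5*x*y*z - 4*exp(y*z) + 5*cos(y) - 2*cos(x*z)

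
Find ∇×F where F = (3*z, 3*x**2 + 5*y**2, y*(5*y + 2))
(10*y + 2, 3, 6*x)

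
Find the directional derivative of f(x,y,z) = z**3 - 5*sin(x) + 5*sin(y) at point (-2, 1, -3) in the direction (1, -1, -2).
-sqrt(6)*(5*cos(2) + 5*cos(1) + 54)/6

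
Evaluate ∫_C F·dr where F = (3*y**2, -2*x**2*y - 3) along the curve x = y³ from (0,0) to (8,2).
-62/5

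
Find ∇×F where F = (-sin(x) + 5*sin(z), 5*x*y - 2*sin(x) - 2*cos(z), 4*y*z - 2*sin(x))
(4*z - 2*sin(z), 2*cos(x) + 5*cos(z), 5*y - 2*cos(x))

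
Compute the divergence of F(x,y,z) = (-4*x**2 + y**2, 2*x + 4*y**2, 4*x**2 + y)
-8*x + 8*y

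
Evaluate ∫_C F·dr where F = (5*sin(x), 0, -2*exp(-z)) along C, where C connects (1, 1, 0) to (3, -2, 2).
-2 + 2*exp(-2) + 5*cos(1) - 5*cos(3)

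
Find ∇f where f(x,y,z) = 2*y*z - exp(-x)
(exp(-x), 2*z, 2*y)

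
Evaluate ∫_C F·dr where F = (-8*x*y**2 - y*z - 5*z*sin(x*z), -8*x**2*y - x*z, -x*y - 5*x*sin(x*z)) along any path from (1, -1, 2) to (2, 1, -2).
-10 + 5*cos(4) - 5*cos(2)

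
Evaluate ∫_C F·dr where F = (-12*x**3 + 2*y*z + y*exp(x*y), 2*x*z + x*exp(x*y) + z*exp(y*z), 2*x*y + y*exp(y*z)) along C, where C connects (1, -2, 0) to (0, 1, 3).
-exp(-2) + 3 + exp(3)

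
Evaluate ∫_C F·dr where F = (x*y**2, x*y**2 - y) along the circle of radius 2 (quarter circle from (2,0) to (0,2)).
-6 + pi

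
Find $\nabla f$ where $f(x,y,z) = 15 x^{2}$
(30*x, 0, 0)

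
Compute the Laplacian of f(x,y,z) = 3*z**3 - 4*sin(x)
18*z + 4*sin(x)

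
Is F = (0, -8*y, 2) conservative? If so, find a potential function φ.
Yes, F is conservative. φ = -4*y**2 + 2*z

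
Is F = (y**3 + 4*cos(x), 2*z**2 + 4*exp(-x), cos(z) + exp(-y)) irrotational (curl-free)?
No, ∇×F = (-4*z - exp(-y), 0, -3*y**2 - 4*exp(-x))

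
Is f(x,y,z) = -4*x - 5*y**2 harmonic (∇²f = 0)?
No, ∇²f = -10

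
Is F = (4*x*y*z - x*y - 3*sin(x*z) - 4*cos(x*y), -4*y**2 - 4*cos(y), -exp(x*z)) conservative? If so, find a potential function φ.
No, ∇×F = (0, 4*x*y - 3*x*cos(x*z) + z*exp(x*z), x*(-4*z - 4*sin(x*y) + 1)) ≠ 0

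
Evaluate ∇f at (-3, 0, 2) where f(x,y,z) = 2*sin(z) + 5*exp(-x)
(-5*exp(3), 0, 2*cos(2))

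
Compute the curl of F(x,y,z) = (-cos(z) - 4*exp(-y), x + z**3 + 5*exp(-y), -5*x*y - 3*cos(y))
(-5*x - 3*z**2 + 3*sin(y), 5*y + sin(z), 1 - 4*exp(-y))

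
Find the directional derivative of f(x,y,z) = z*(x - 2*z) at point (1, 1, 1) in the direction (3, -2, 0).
3*sqrt(13)/13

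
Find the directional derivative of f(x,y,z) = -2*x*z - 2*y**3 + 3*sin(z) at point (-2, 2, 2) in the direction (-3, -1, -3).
3*sqrt(19)*(8 - 3*cos(2))/19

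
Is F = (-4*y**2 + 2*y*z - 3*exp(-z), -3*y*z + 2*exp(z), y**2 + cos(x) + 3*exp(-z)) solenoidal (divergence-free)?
No, ∇·F = -3*z - 3*exp(-z)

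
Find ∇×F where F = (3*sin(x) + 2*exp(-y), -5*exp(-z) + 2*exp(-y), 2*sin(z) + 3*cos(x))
(-5*exp(-z), 3*sin(x), 2*exp(-y))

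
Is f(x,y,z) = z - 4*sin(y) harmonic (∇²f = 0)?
No, ∇²f = 4*sin(y)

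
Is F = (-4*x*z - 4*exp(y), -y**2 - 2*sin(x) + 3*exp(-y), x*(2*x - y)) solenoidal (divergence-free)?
No, ∇·F = -2*y - 4*z - 3*exp(-y)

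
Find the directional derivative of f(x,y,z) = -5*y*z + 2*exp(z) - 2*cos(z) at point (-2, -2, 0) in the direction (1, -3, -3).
-36*sqrt(19)/19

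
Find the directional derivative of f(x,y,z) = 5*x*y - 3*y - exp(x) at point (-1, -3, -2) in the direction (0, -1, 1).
4*sqrt(2)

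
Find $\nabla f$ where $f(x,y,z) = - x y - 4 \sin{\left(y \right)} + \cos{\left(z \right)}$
(-y, -x - 4*cos(y), -sin(z))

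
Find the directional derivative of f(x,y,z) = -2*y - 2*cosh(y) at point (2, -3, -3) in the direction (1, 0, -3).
0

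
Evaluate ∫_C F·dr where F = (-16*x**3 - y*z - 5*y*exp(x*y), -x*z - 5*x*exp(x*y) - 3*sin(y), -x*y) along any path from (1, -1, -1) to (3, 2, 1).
-5*exp(6) - 325 - 3*cos(1) + 3*cos(2) + 5*exp(-1)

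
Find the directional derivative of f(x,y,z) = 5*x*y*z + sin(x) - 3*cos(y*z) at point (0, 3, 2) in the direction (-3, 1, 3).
3*sqrt(19)*(-31 + 11*sin(6))/19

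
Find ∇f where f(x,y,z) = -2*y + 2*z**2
(0, -2, 4*z)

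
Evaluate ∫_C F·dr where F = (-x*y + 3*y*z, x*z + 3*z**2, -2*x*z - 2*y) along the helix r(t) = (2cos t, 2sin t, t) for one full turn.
8*pi*(3 - pi)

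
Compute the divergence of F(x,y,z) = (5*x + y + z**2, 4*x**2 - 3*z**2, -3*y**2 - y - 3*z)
2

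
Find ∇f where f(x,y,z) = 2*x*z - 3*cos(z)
(2*z, 0, 2*x + 3*sin(z))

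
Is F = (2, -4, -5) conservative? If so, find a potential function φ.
Yes, F is conservative. φ = 2*x - 4*y - 5*z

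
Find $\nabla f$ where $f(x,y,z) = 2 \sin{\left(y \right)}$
(0, 2*cos(y), 0)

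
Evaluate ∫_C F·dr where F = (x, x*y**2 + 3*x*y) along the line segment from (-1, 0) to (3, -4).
4/3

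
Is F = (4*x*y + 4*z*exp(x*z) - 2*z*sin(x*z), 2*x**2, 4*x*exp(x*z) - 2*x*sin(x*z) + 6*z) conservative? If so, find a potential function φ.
Yes, F is conservative. φ = 2*x**2*y + 3*z**2 + 4*exp(x*z) + 2*cos(x*z)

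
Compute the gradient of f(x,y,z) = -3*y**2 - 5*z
(0, -6*y, -5)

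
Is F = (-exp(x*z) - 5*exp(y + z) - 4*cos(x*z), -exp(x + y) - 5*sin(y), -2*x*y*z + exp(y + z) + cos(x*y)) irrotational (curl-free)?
No, ∇×F = (-2*x*z - x*sin(x*y) + exp(y + z), -x*exp(x*z) + 4*x*sin(x*z) + 2*y*z + y*sin(x*y) - 5*exp(y + z), -exp(x + y) + 5*exp(y + z))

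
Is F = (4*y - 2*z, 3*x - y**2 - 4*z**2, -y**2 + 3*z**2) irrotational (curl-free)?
No, ∇×F = (-2*y + 8*z, -2, -1)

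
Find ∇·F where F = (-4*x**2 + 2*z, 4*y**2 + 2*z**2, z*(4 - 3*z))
-8*x + 8*y - 6*z + 4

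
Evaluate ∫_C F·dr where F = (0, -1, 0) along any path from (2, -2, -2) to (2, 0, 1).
-2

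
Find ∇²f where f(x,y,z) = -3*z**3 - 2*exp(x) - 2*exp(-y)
-18*z - 2*exp(x) - 2*exp(-y)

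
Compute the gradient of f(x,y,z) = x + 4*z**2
(1, 0, 8*z)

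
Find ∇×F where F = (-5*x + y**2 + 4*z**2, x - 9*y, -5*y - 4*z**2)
(-5, 8*z, 1 - 2*y)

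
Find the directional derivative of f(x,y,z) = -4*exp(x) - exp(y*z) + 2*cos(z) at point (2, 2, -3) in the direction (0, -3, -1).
-sqrt(10)*(7 + 2*exp(6)*sin(3))*exp(-6)/10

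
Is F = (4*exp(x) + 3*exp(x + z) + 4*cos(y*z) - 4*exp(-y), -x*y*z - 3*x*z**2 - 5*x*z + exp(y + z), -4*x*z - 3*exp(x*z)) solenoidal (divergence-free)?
No, ∇·F = -x*z - 3*x*exp(x*z) - 4*x + 4*exp(x) + 3*exp(x + z) + exp(y + z)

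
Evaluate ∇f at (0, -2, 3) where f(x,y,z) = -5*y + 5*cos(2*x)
(0, -5, 0)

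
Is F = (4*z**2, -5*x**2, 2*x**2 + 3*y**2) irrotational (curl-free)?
No, ∇×F = (6*y, -4*x + 8*z, -10*x)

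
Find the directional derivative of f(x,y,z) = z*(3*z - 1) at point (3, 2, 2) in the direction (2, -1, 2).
22/3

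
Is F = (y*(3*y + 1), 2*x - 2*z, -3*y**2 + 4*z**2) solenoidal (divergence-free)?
No, ∇·F = 8*z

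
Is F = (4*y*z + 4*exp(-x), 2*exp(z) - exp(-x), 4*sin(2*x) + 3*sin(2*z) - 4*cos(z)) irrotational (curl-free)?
No, ∇×F = (-2*exp(z), 4*y - 8*cos(2*x), -4*z + exp(-x))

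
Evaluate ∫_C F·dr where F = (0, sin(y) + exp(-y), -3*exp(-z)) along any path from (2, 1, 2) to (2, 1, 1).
-(3 - 3*E)*exp(-2)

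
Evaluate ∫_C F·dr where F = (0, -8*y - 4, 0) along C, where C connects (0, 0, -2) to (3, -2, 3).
-8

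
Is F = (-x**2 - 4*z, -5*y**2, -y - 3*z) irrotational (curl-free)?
No, ∇×F = (-1, -4, 0)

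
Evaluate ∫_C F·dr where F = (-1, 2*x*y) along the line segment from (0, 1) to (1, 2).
2/3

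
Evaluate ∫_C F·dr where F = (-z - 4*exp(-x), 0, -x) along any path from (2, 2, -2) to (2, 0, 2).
-8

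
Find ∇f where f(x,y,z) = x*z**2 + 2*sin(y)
(z**2, 2*cos(y), 2*x*z)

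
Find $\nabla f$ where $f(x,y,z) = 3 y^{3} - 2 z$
(0, 9*y**2, -2)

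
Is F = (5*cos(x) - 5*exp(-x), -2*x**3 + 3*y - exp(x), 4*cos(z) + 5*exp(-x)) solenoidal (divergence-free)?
No, ∇·F = -5*sin(x) - 4*sin(z) + 3 + 5*exp(-x)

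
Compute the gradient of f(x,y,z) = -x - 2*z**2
(-1, 0, -4*z)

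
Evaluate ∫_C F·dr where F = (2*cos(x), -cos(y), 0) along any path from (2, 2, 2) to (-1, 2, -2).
-2*sin(2) - 2*sin(1)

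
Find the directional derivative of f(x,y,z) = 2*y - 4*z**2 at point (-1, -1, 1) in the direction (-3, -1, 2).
-9*sqrt(14)/7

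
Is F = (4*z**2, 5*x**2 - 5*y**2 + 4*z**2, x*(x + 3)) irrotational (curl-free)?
No, ∇×F = (-8*z, -2*x + 8*z - 3, 10*x)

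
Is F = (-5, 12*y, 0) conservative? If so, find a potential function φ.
Yes, F is conservative. φ = -5*x + 6*y**2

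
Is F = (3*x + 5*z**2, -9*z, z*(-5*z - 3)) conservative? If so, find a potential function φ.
No, ∇×F = (9, 10*z, 0) ≠ 0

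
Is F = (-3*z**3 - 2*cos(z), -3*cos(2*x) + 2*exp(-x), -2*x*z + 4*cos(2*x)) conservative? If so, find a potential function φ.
No, ∇×F = (0, -9*z**2 + 2*z + 8*sin(2*x) + 2*sin(z), 6*sin(2*x) - 2*exp(-x)) ≠ 0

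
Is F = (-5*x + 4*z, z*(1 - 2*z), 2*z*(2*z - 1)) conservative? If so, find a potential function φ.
No, ∇×F = (4*z - 1, 4, 0) ≠ 0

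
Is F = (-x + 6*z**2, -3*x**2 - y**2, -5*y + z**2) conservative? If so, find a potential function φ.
No, ∇×F = (-5, 12*z, -6*x) ≠ 0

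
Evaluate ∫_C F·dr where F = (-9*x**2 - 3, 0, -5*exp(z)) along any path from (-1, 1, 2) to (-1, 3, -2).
10*sinh(2)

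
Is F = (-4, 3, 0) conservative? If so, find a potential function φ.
Yes, F is conservative. φ = -4*x + 3*y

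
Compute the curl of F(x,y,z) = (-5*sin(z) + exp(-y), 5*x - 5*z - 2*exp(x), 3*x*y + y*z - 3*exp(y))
(3*x + z - 3*exp(y) + 5, -3*y - 5*cos(z), -2*exp(x) + 5 + exp(-y))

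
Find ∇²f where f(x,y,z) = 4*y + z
0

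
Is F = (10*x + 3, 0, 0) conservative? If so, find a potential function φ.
Yes, F is conservative. φ = x*(5*x + 3)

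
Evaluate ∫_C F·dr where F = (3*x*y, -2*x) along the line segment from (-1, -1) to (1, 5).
6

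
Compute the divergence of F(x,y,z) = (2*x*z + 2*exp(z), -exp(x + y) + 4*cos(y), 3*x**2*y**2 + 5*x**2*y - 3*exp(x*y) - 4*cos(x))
2*z - exp(x + y) - 4*sin(y)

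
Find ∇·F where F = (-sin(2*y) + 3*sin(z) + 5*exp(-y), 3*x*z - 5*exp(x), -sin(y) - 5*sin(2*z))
-10*cos(2*z)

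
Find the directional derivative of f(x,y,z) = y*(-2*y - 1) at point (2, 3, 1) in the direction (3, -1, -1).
13*sqrt(11)/11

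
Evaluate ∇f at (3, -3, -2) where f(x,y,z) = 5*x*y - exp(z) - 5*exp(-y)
(-15, 15 + 5*exp(3), -exp(-2))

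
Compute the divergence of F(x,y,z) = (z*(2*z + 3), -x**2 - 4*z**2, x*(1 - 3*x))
0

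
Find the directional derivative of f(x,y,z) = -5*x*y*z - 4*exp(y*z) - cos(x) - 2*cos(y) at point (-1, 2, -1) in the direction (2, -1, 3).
sqrt(14)*(-28 - 2*exp(2)*sin(2) - 2*exp(2)*sin(1) + 55*exp(2))*exp(-2)/14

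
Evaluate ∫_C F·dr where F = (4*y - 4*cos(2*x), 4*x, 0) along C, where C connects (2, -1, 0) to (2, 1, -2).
16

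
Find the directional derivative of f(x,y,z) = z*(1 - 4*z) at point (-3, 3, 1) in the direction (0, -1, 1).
-7*sqrt(2)/2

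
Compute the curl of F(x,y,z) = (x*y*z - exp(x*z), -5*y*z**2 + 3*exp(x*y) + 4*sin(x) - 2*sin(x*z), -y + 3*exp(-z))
(2*x*cos(x*z) + 10*y*z - 1, x*(y - exp(x*z)), -x*z + 3*y*exp(x*y) - 2*z*cos(x*z) + 4*cos(x))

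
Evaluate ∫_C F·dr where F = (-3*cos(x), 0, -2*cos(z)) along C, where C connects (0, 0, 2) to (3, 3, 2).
-3*sin(3)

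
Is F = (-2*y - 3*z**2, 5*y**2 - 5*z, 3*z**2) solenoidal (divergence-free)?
No, ∇·F = 10*y + 6*z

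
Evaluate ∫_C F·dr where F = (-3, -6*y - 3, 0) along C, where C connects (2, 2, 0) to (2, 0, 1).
18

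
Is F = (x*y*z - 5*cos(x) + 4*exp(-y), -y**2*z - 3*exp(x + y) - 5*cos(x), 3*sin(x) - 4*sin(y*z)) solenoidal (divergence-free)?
No, ∇·F = -y*z - 4*y*cos(y*z) - 3*exp(x + y) + 5*sin(x)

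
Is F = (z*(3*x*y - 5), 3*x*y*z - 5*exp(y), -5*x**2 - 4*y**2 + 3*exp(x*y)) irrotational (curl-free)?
No, ∇×F = (-3*x*y + 3*x*exp(x*y) - 8*y, 3*x*y + 10*x - 3*y*exp(x*y) - 5, 3*z*(-x + y))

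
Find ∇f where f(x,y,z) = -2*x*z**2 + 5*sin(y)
(-2*z**2, 5*cos(y), -4*x*z)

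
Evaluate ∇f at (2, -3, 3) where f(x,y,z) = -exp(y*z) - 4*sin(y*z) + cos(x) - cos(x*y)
(-sin(2) + 3*sin(6), -3*exp(-9) - 2*sin(6) - 12*cos(9), 12*cos(9) + 3*exp(-9))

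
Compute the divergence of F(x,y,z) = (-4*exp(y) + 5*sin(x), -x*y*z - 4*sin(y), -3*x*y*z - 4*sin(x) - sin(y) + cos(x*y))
-3*x*y - x*z + 5*cos(x) - 4*cos(y)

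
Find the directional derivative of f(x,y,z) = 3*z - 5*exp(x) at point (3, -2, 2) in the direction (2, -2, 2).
sqrt(3)*(3 - 5*exp(3))/3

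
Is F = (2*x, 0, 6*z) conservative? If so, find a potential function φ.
Yes, F is conservative. φ = x**2 + 3*z**2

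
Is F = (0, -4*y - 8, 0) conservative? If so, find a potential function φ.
Yes, F is conservative. φ = 2*y*(-y - 4)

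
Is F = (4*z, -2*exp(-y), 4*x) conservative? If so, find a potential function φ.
Yes, F is conservative. φ = 4*x*z + 2*exp(-y)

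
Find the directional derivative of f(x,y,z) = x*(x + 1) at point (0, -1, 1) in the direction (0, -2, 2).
0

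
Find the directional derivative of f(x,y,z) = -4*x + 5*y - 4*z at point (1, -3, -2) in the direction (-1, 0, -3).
8*sqrt(10)/5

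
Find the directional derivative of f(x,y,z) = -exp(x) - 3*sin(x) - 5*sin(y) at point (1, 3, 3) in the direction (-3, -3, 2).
3*sqrt(22)*(5*cos(3) + 3*cos(1) + E)/22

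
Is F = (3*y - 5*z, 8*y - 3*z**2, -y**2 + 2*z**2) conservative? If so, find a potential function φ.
No, ∇×F = (-2*y + 6*z, -5, -3) ≠ 0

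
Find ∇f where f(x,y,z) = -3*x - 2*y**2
(-3, -4*y, 0)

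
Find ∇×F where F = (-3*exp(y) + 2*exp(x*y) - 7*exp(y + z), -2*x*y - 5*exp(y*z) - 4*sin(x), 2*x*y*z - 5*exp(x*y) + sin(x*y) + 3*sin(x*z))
(2*x*z - 5*x*exp(x*y) + x*cos(x*y) + 5*y*exp(y*z), -2*y*z + 5*y*exp(x*y) - y*cos(x*y) - 3*z*cos(x*z) - 7*exp(y + z), -2*x*exp(x*y) - 2*y + 3*exp(y) + 7*exp(y + z) - 4*cos(x))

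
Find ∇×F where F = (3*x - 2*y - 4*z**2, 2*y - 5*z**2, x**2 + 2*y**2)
(4*y + 10*z, -2*x - 8*z, 2)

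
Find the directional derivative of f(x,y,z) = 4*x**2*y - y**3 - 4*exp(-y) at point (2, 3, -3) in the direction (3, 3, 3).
sqrt(3)*(4 + 37*exp(3))*exp(-3)/3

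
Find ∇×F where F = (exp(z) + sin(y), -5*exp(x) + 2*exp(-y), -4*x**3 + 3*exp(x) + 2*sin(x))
(0, 12*x**2 - 3*exp(x) + exp(z) - 2*cos(x), -5*exp(x) - cos(y))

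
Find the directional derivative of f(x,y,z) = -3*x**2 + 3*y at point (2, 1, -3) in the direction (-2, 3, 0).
33*sqrt(13)/13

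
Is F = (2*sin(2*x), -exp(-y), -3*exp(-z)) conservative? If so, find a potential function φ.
Yes, F is conservative. φ = -cos(2*x) + 3*exp(-z) + exp(-y)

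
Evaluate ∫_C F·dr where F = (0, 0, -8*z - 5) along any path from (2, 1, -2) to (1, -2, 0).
6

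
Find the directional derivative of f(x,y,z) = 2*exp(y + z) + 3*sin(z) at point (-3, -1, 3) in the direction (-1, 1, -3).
-sqrt(11)*(9*cos(3) + 4*exp(2))/11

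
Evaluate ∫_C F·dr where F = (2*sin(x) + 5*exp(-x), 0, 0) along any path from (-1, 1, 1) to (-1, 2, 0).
0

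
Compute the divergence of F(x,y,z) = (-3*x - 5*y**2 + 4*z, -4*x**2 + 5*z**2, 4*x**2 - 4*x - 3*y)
-3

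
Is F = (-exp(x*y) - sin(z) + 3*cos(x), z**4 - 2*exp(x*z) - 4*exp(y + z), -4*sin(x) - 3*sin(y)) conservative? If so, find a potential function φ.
No, ∇×F = (2*x*exp(x*z) - 4*z**3 + 4*exp(y + z) - 3*cos(y), 4*cos(x) - cos(z), x*exp(x*y) - 2*z*exp(x*z)) ≠ 0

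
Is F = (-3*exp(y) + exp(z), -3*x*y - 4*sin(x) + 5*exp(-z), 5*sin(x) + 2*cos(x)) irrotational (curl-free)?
No, ∇×F = (5*exp(-z), exp(z) + 2*sin(x) - 5*cos(x), -3*y + 3*exp(y) - 4*cos(x))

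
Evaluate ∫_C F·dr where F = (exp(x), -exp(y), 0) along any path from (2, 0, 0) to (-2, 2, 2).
-3*sinh(2) - cosh(2) + 1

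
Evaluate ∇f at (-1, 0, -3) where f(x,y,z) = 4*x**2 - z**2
(-8, 0, 6)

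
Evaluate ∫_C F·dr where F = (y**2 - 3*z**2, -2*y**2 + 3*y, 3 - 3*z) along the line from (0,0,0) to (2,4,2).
-16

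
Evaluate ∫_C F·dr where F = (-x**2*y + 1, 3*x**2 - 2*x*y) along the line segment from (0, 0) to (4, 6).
-92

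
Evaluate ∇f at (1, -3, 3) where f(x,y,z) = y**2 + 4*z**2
(0, -6, 24)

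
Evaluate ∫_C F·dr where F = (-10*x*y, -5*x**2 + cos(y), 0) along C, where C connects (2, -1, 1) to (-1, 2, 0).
-30 + sin(1) + sin(2)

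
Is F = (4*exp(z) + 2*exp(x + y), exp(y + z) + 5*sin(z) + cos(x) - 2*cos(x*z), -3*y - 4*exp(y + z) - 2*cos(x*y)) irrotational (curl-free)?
No, ∇×F = (2*x*sin(x*y) - 2*x*sin(x*z) - 5*exp(y + z) - 5*cos(z) - 3, -2*y*sin(x*y) + 4*exp(z), 2*z*sin(x*z) - 2*exp(x + y) - sin(x))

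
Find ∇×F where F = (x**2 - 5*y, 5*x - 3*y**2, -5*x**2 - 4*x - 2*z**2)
(0, 10*x + 4, 10)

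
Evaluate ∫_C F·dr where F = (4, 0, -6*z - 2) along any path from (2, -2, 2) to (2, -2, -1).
15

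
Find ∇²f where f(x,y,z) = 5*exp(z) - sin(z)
5*exp(z) + sin(z)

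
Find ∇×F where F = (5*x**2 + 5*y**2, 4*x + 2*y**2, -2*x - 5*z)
(0, 2, 4 - 10*y)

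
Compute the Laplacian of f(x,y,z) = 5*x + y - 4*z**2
-8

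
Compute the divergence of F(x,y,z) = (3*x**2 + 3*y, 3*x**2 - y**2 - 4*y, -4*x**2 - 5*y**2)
6*x - 2*y - 4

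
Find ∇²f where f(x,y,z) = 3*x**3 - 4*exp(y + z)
18*x - 8*exp(y + z)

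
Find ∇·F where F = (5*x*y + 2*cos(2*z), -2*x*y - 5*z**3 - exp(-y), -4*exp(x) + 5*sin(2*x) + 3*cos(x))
-2*x + 5*y + exp(-y)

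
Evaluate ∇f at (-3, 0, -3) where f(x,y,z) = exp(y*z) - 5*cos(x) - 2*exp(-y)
(-5*sin(3), -1, 0)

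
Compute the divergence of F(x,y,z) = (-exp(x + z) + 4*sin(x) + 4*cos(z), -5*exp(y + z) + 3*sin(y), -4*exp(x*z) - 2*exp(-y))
-4*x*exp(x*z) - exp(x + z) - 5*exp(y + z) + 4*cos(x) + 3*cos(y)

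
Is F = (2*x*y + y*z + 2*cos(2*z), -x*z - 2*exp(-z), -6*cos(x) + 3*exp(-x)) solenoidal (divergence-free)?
No, ∇·F = 2*y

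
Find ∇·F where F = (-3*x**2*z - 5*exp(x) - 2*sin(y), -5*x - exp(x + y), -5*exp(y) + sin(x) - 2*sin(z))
-6*x*z - 5*exp(x) - exp(x + y) - 2*cos(z)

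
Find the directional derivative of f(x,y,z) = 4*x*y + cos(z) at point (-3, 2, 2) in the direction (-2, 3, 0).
-4*sqrt(13)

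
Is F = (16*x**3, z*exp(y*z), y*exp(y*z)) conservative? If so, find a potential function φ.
Yes, F is conservative. φ = 4*x**4 + exp(y*z)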